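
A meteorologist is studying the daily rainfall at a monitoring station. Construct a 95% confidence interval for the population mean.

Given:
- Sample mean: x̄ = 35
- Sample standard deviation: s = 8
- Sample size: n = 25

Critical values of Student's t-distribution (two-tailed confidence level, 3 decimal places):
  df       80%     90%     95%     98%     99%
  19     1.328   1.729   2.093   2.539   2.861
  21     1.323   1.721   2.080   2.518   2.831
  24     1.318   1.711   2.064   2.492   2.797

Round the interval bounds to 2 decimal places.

The population standard deviation σ is unknown (only the sample standard deviation s is given), so use a t-interval with df = n - 1 = 25 - 1 = 24.

For 95% confidence with df = 24, t* = 2.064 (from t-table)

Standard error: SE = s/√n = 8/√25 = 1.600000

Margin of error: E = t* × SE = 2.064 × 1.600000 = 3.3024

T-interval: x̄ ± E = 35 ± 3.3024 = (31.6976, 38.3024)

Rounded to 2 decimal places:

(31.70, 38.30)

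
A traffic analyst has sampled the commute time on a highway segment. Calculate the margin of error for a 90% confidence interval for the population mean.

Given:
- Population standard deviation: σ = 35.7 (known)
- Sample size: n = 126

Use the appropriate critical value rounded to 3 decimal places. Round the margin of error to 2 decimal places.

The population standard deviation σ is known, so use the z-interval margin of error formula.

For 90% confidence, z* = 1.645 (from standard normal table)

Margin of error formula for z-interval: E = z* × σ/√n

E = 1.645 × 35.7/√126
  = 1.645 × 3.180409
  = 5.2318

Rounded to 2 decimal places:

5.23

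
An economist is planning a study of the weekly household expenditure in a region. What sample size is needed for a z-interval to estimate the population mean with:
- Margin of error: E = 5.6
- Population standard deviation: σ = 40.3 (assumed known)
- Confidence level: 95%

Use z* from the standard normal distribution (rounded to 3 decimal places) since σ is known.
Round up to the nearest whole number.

Using z* since population σ is known (z-interval formula).

For 95% confidence, z* = 1.96 (from standard normal table)

Sample size formula for z-interval: n = (z*σ/E)²

n = (1.96 × 40.3 / 5.6)²
  = (14.105000)²
  = 198.9510

Round up to the nearest whole number: n = 199

199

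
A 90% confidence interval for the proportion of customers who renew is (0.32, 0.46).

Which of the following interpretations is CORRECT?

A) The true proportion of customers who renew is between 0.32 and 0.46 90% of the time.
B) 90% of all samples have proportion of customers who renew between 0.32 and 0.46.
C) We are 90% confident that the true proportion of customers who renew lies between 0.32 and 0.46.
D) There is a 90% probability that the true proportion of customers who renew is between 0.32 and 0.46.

A confidence interval represents our confidence in the procedure, not a probability statement about the parameter.

Key concept: If we repeated this sampling process many times and computed a 90% CI each time, about 90% of those intervals would contain the true population parameter.

For this specific interval (0.32, 0.46):
- Midpoint (point estimate): 0.39
- Margin of error: 0.07

The correct interpretation is the one stating confidence that the true parameter lies in the interval — option C.

C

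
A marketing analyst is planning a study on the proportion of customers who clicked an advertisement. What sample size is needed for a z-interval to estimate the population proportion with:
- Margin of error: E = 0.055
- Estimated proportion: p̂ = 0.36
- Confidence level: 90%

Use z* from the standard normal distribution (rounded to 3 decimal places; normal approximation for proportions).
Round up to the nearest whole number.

Using z* for proportion z-interval (normal approximation).

For 90% confidence, z* = 1.645 (from standard normal table)

Sample size formula for proportion z-interval: n = z*²p̂(1-p̂)/E²

n = 1.645² × 0.36 × 0.64 / 0.055²
  = 2.706025 × 0.2304 / 0.003025
  = 206.1052

Round up to the nearest whole number: n = 207

207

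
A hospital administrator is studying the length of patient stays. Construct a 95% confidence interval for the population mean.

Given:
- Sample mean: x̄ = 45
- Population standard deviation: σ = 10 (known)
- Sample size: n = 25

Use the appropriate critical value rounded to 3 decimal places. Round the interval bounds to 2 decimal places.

The population standard deviation σ is known, so use a z-interval (standard normal critical value).

For 95% confidence, z* = 1.96 (from standard normal table)

Standard error: SE = σ/√n = 10/√25 = 2.000000

Margin of error: E = z* × SE = 1.96 × 2.000000 = 3.9200

Z-interval: x̄ ± E = 45 ± 3.9200 = (41.0800, 48.9200)

Rounded to 2 decimal places:

(41.08, 48.92)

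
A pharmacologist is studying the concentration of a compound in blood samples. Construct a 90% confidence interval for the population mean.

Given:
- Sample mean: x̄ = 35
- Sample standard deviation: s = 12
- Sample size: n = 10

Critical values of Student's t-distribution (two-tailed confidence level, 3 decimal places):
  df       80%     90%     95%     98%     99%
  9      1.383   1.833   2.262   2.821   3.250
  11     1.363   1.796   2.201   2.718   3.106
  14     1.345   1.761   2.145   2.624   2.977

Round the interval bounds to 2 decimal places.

The population standard deviation σ is unknown (only the sample standard deviation s is given), so use a t-interval with df = n - 1 = 10 - 1 = 9.

For 90% confidence with df = 9, t* = 1.833 (from t-table)

Standard error: SE = s/√n = 12/√10 = 3.794733

Margin of error: E = t* × SE = 1.833 × 3.794733 = 6.9557

T-interval: x̄ ± E = 35 ± 6.9557 = (28.0443, 41.9557)

Rounded to 2 decimal places:

(28.04, 41.96)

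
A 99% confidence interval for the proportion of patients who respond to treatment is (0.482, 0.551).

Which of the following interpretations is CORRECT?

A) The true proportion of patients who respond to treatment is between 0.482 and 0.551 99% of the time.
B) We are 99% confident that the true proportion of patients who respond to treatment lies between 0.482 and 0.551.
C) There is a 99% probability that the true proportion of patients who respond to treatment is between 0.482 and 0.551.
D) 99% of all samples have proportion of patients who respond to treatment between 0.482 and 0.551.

A confidence interval represents our confidence in the procedure, not a probability statement about the parameter.

Key concept: If we repeated this sampling process many times and computed a 99% CI each time, about 99% of those intervals would contain the true population parameter.

For this specific interval (0.482, 0.551):
- Midpoint (point estimate): 0.5165
- Margin of error: 0.0345

The correct interpretation is the one stating confidence that the true parameter lies in the interval — option B.

B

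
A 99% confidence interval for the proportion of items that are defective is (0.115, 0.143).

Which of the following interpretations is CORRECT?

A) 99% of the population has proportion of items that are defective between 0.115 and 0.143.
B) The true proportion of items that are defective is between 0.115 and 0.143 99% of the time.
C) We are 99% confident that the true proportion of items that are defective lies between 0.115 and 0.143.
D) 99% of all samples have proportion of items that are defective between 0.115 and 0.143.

A confidence interval represents our confidence in the procedure, not a probability statement about the parameter.

Key concept: If we repeated this sampling process many times and computed a 99% CI each time, about 99% of those intervals would contain the true population parameter.

For this specific interval (0.115, 0.143):
- Midpoint (point estimate): 0.129
- Margin of error: 0.014

The correct interpretation is the one stating confidence that the true parameter lies in the interval — option C.

C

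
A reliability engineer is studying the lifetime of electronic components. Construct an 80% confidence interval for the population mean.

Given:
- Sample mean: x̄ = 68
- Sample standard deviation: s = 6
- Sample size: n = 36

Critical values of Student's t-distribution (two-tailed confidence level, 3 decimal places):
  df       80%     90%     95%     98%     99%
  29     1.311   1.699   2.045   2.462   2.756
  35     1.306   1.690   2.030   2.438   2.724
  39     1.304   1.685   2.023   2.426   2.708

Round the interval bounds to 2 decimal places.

The population standard deviation σ is unknown (only the sample standard deviation s is given), so use a t-interval with df = n - 1 = 36 - 1 = 35.

For 80% confidence with df = 35, t* = 1.306 (from t-table)

Standard error: SE = s/√n = 6/√36 = 1.000000

Margin of error: E = t* × SE = 1.306 × 1.000000 = 1.3060

T-interval: x̄ ± E = 68 ± 1.3060 = (66.6940, 69.3060)

Rounded to 2 decimal places:

(66.69, 69.31)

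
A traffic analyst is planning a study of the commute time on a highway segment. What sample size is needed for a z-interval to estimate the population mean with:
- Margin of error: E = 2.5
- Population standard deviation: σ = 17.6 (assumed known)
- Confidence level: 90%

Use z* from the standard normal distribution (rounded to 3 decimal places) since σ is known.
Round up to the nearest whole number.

Using z* since population σ is known (z-interval formula).

For 90% confidence, z* = 1.645 (from standard normal table)

Sample size formula for z-interval: n = (z*σ/E)²

n = (1.645 × 17.6 / 2.5)²
  = (11.580800)²
  = 134.1149

Round up to the nearest whole number: n = 135

135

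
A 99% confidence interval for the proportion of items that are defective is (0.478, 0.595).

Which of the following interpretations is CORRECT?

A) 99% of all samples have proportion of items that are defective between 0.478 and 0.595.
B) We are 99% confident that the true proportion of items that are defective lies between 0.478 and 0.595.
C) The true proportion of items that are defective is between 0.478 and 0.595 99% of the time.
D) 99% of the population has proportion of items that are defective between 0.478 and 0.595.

A confidence interval represents our confidence in the procedure, not a probability statement about the parameter.

Key concept: If we repeated this sampling process many times and computed a 99% CI each time, about 99% of those intervals would contain the true population parameter.

For this specific interval (0.478, 0.595):
- Midpoint (point estimate): 0.5365
- Margin of error: 0.0585

The correct interpretation is the one stating confidence that the true parameter lies in the interval — option B.

B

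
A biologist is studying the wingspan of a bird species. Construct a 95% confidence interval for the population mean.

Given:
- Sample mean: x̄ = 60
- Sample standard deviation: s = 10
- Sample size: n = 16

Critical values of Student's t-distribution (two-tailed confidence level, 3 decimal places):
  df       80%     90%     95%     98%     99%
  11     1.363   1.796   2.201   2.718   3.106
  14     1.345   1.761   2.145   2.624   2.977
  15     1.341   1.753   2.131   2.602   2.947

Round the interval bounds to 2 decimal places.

The population standard deviation σ is unknown (only the sample standard deviation s is given), so use a t-interval with df = n - 1 = 16 - 1 = 15.

For 95% confidence with df = 15, t* = 2.131 (from t-table)

Standard error: SE = s/√n = 10/√16 = 2.500000

Margin of error: E = t* × SE = 2.131 × 2.500000 = 5.3275

T-interval: x̄ ± E = 60 ± 5.3275 = (54.6725, 65.3275)

Rounded to 2 decimal places:

(54.67, 65.33)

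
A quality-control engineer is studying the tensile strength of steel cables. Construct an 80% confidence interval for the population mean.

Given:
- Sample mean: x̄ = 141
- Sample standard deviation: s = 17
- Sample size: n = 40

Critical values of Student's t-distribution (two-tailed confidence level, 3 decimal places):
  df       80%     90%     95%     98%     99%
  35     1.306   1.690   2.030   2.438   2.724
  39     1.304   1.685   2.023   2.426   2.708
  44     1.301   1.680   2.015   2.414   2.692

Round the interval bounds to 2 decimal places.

The population standard deviation σ is unknown (only the sample standard deviation s is given), so use a t-interval with df = n - 1 = 40 - 1 = 39.

For 80% confidence with df = 39, t* = 1.304 (from t-table)

Standard error: SE = s/√n = 17/√40 = 2.687936

Margin of error: E = t* × SE = 1.304 × 2.687936 = 3.5051

T-interval: x̄ ± E = 141 ± 3.5051 = (137.4949, 144.5051)

Rounded to 2 decimal places:

(137.49, 144.51)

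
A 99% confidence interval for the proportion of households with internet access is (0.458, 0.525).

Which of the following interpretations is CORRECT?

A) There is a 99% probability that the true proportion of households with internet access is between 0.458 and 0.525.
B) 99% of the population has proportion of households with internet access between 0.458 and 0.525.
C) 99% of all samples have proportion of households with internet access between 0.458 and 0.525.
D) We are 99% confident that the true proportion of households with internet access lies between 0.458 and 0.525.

A confidence interval represents our confidence in the procedure, not a probability statement about the parameter.

Key concept: If we repeated this sampling process many times and computed a 99% CI each time, about 99% of those intervals would contain the true population parameter.

For this specific interval (0.458, 0.525):
- Midpoint (point estimate): 0.4915
- Margin of error: 0.0335

The correct interpretation is the one stating confidence that the true parameter lies in the interval — option D.

D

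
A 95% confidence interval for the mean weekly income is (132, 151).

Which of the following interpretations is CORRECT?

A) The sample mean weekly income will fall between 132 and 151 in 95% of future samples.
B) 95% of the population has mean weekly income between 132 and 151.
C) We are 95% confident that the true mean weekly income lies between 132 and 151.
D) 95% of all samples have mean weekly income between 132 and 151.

A confidence interval represents our confidence in the procedure, not a probability statement about the parameter.

Key concept: If we repeated this sampling process many times and computed a 95% CI each time, about 95% of those intervals would contain the true population parameter.

For this specific interval (132, 151):
- Midpoint (point estimate): 141.5
- Margin of error: 9.5

The correct interpretation is the one stating confidence that the true parameter lies in the interval — option C.

C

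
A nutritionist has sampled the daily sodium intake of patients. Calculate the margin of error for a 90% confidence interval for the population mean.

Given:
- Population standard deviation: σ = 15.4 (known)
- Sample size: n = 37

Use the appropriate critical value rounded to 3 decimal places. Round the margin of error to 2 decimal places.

The population standard deviation σ is known, so use the z-interval margin of error formula.

For 90% confidence, z* = 1.645 (from standard normal table)

Margin of error formula for z-interval: E = z* × σ/√n

E = 1.645 × 15.4/√37
  = 1.645 × 2.531744
  = 4.1647

Rounded to 2 decimal places:

4.16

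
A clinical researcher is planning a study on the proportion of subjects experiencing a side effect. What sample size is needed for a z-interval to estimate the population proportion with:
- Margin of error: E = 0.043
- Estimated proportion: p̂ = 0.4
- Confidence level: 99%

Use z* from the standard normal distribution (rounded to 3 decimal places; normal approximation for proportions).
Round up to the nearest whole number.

Using z* for proportion z-interval (normal approximation).

For 99% confidence, z* = 2.576 (from standard normal table)

Sample size formula for proportion z-interval: n = z*²p̂(1-p̂)/E²

n = 2.576² × 0.4 × 0.6 / 0.043²
  = 6.635776 × 0.24 / 0.001849
  = 861.3230

Round up to the nearest whole number: n = 862

862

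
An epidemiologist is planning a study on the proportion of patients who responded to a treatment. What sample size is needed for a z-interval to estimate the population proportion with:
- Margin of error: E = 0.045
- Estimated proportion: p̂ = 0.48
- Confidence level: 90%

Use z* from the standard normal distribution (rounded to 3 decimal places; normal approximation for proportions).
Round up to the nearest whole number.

Using z* for proportion z-interval (normal approximation).

For 90% confidence, z* = 1.645 (from standard normal table)

Sample size formula for proportion z-interval: n = z*²p̂(1-p̂)/E²

n = 1.645² × 0.48 × 0.52 / 0.045²
  = 2.706025 × 0.2496 / 0.002025
  = 333.5426

Round up to the nearest whole number: n = 334

334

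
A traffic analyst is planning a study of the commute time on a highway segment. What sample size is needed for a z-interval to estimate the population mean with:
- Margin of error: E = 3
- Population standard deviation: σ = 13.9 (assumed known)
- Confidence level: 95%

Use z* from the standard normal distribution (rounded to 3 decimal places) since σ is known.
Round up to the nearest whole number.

Using z* since population σ is known (z-interval formula).

For 95% confidence, z* = 1.96 (from standard normal table)

Sample size formula for z-interval: n = (z*σ/E)²

n = (1.96 × 13.9 / 3)²
  = (9.081333)²
  = 82.4706

Round up to the nearest whole number: n = 83

83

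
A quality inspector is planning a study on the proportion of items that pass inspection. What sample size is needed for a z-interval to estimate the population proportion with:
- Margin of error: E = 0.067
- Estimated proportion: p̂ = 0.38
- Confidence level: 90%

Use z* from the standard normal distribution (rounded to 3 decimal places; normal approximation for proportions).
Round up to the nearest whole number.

Using z* for proportion z-interval (normal approximation).

For 90% confidence, z* = 1.645 (from standard normal table)

Sample size formula for proportion z-interval: n = z*²p̂(1-p̂)/E²

n = 1.645² × 0.38 × 0.62 / 0.067²
  = 2.706025 × 0.2356 / 0.004489
  = 142.0226

Round up to the nearest whole number: n = 143

143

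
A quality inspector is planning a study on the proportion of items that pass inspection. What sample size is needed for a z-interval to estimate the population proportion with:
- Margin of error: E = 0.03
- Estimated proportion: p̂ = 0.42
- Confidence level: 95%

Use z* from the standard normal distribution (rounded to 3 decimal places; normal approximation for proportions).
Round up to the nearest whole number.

Using z* for proportion z-interval (normal approximation).

For 95% confidence, z* = 1.96 (from standard normal table)

Sample size formula for proportion z-interval: n = z*²p̂(1-p̂)/E²

n = 1.96² × 0.42 × 0.58 / 0.03²
  = 3.8416 × 0.2436 / 0.0009
  = 1039.7931

Round up to the nearest whole number: n = 1040

1040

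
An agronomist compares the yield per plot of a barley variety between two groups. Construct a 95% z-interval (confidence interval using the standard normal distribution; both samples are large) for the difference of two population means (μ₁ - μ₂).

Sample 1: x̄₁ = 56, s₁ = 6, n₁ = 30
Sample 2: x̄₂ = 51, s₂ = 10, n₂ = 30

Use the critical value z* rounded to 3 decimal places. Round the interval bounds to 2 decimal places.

Both samples are large (n₁ = 30 ≥ 30, n₂ = 30 ≥ 30), so a z-interval for the difference of means applies.

Point estimate: x̄₁ - x̄₂ = 56 - 51 = 5

Standard error: SE = √(s₁²/n₁ + s₂²/n₂)
= √(6²/30 + 10²/30)
= √(1.200000 + 3.333333)
= 2.129163

For 95% confidence, z* = 1.96 (from standard normal table)
Margin of error: E = z* × SE = 1.96 × 2.129163 = 4.1732

Z-interval: (x̄₁ - x̄₂) ± E = 5 ± 4.1732 = (0.8268, 9.1732)

Rounded to 2 decimal places:

(0.83, 9.17)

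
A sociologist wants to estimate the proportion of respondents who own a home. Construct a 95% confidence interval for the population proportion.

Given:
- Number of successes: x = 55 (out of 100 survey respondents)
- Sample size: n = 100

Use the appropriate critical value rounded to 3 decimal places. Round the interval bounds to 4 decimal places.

Sample proportion: p̂ = 55/100 = 0.550000

Check conditions for normal approximation:
  np̂ = 55 ≥ 10 ✓
  n(1-p̂) = 45 ≥ 10 ✓

The sample is large enough, so use a z-interval (normal approximation) for the proportion.

For 95% confidence, z* = 1.96 (from standard normal table)

Standard error: SE = √(p̂(1-p̂)/n) = √(0.550000×0.450000/100) = 0.04974937

Margin of error: E = z* × SE = 1.96 × 0.04974937 = 0.097509

Z-interval: p̂ ± E = 0.550000 ± 0.097509 = (0.452491, 0.647509)

Rounded to 4 decimal places:

(0.4525, 0.6475)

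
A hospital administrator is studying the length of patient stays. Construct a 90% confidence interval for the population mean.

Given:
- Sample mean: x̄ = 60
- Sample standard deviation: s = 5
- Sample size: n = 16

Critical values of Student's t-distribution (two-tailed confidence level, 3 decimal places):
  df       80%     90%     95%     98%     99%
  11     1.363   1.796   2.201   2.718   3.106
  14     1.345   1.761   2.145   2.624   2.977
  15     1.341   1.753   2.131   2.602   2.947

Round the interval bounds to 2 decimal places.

The population standard deviation σ is unknown (only the sample standard deviation s is given), so use a t-interval with df = n - 1 = 16 - 1 = 15.

For 90% confidence with df = 15, t* = 1.753 (from t-table)

Standard error: SE = s/√n = 5/√16 = 1.250000

Margin of error: E = t* × SE = 1.753 × 1.250000 = 2.1912

T-interval: x̄ ± E = 60 ± 2.1912 = (57.8088, 62.1912)

Rounded to 2 decimal places:

(57.81, 62.19)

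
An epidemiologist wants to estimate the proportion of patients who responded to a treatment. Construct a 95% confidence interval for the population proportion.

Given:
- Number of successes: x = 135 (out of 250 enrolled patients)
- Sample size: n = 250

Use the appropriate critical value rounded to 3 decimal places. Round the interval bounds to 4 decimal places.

Sample proportion: p̂ = 135/250 = 0.540000

Check conditions for normal approximation:
  np̂ = 135 ≥ 10 ✓
  n(1-p̂) = 115 ≥ 10 ✓

The sample is large enough, so use a z-interval (normal approximation) for the proportion.

For 95% confidence, z* = 1.96 (from standard normal table)

Standard error: SE = √(p̂(1-p̂)/n) = √(0.540000×0.460000/250) = 0.03152142

Margin of error: E = z* × SE = 1.96 × 0.03152142 = 0.061782

Z-interval: p̂ ± E = 0.540000 ± 0.061782 = (0.478218, 0.601782)

Rounded to 4 decimal places:

(0.4782, 0.6018)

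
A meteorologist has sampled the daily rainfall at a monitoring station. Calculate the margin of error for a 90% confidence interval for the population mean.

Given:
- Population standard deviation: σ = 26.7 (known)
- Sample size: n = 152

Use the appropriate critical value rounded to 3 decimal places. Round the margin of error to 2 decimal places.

The population standard deviation σ is known, so use the z-interval margin of error formula.

For 90% confidence, z* = 1.645 (from standard normal table)

Margin of error formula for z-interval: E = z* × σ/√n

E = 1.645 × 26.7/√152
  = 1.645 × 2.165656
  = 3.5625

Rounded to 2 decimal places:

3.56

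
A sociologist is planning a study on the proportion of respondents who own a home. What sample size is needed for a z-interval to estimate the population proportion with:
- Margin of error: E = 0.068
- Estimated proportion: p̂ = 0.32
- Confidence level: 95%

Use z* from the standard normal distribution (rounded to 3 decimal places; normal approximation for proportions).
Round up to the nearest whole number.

Using z* for proportion z-interval (normal approximation).

For 95% confidence, z* = 1.96 (from standard normal table)

Sample size formula for proportion z-interval: n = z*²p̂(1-p̂)/E²

n = 1.96² × 0.32 × 0.68 / 0.068²
  = 3.8416 × 0.2176 / 0.004624
  = 180.7812

Round up to the nearest whole number: n = 181

181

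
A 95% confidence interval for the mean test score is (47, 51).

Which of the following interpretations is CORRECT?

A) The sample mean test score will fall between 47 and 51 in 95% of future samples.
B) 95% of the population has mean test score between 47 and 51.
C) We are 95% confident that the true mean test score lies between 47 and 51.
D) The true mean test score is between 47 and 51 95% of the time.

A confidence interval represents our confidence in the procedure, not a probability statement about the parameter.

Key concept: If we repeated this sampling process many times and computed a 95% CI each time, about 95% of those intervals would contain the true population parameter.

For this specific interval (47, 51):
- Midpoint (point estimate): 49
- Margin of error: 2

The correct interpretation is the one stating confidence that the true parameter lies in the interval — option C.

C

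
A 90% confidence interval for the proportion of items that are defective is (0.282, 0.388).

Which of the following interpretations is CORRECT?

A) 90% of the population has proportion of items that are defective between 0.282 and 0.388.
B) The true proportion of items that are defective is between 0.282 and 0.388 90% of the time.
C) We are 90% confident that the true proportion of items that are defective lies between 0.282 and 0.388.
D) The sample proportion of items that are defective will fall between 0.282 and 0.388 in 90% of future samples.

A confidence interval represents our confidence in the procedure, not a probability statement about the parameter.

Key concept: If we repeated this sampling process many times and computed a 90% CI each time, about 90% of those intervals would contain the true population parameter.

For this specific interval (0.282, 0.388):
- Midpoint (point estimate): 0.335
- Margin of error: 0.053

The correct interpretation is the one stating confidence that the true parameter lies in the interval — option C.

C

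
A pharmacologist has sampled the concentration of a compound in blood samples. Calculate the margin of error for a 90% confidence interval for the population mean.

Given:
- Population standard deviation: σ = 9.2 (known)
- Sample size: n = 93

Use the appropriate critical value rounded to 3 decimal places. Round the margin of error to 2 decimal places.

The population standard deviation σ is known, so use the z-interval margin of error formula.

For 90% confidence, z* = 1.645 (from standard normal table)

Margin of error formula for z-interval: E = z* × σ/√n

E = 1.645 × 9.2/√93
  = 1.645 × 0.953996
  = 1.5693

Rounded to 2 decimal places:

1.57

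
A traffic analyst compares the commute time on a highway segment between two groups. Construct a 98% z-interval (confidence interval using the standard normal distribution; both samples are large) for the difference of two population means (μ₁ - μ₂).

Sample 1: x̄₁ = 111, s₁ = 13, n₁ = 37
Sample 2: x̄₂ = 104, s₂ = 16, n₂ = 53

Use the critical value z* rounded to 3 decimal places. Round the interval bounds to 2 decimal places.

Both samples are large (n₁ = 37 ≥ 30, n₂ = 53 ≥ 30), so a z-interval for the difference of means applies.

Point estimate: x̄₁ - x̄₂ = 111 - 104 = 7

Standard error: SE = √(s₁²/n₁ + s₂²/n₂)
= √(13²/37 + 16²/53)
= √(4.567568 + 4.830189)
= 3.065576

For 98% confidence, z* = 2.326 (from standard normal table)
Margin of error: E = z* × SE = 2.326 × 3.065576 = 7.1305

Z-interval: (x̄₁ - x̄₂) ± E = 7 ± 7.1305 = (-0.1305, 14.1305)

Rounded to 2 decimal places:

(-0.13, 14.13)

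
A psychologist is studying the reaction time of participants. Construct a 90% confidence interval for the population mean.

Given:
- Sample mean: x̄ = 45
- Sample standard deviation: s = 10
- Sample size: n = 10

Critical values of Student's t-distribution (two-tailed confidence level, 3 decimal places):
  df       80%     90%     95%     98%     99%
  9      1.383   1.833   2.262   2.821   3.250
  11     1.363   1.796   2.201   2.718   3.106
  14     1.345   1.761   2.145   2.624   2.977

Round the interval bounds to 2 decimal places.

The population standard deviation σ is unknown (only the sample standard deviation s is given), so use a t-interval with df = n - 1 = 10 - 1 = 9.

For 90% confidence with df = 9, t* = 1.833 (from t-table)

Standard error: SE = s/√n = 10/√10 = 3.162278

Margin of error: E = t* × SE = 1.833 × 3.162278 = 5.7965

T-interval: x̄ ± E = 45 ± 5.7965 = (39.2035, 50.7965)

Rounded to 2 decimal places:

(39.20, 50.80)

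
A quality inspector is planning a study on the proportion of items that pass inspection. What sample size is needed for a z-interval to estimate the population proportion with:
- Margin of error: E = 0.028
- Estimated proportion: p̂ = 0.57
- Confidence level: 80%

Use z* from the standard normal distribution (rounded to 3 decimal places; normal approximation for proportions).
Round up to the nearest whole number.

Using z* for proportion z-interval (normal approximation).

For 80% confidence, z* = 1.282 (from standard normal table)

Sample size formula for proportion z-interval: n = z*²p̂(1-p̂)/E²

n = 1.282² × 0.57 × 0.43 / 0.028²
  = 1.643524 × 0.2451 / 0.000784
  = 513.8109

Round up to the nearest whole number: n = 514

514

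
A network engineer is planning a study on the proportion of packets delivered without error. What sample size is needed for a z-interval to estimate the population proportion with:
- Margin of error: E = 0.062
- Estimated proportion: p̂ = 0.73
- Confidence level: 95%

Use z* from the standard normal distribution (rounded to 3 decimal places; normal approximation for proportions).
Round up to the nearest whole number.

Using z* for proportion z-interval (normal approximation).

For 95% confidence, z* = 1.96 (from standard normal table)

Sample size formula for proportion z-interval: n = z*²p̂(1-p̂)/E²

n = 1.96² × 0.73 × 0.27 / 0.062²
  = 3.8416 × 0.1971 / 0.003844
  = 196.9769

Round up to the nearest whole number: n = 197

197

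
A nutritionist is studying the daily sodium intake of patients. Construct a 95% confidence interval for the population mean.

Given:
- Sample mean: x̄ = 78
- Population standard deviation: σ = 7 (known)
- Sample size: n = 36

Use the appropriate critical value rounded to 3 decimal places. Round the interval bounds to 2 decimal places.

The population standard deviation σ is known, so use a z-interval (standard normal critical value).

For 95% confidence, z* = 1.96 (from standard normal table)

Standard error: SE = σ/√n = 7/√36 = 1.166667

Margin of error: E = z* × SE = 1.96 × 1.166667 = 2.2867

Z-interval: x̄ ± E = 78 ± 2.2867 = (75.7133, 80.2867)

Rounded to 2 decimal places:

(75.71, 80.29)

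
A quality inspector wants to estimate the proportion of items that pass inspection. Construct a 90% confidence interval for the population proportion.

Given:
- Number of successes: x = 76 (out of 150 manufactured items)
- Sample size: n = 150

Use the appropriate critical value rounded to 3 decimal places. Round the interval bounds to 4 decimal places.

Sample proportion: p̂ = 76/150 = 0.506667

Check conditions for normal approximation:
  np̂ = 76 ≥ 10 ✓
  n(1-p̂) = 74 ≥ 10 ✓

The sample is large enough, so use a z-interval (normal approximation) for the proportion.

For 90% confidence, z* = 1.645 (from standard normal table)

Standard error: SE = √(p̂(1-p̂)/n) = √(0.506667×0.493333/150) = 0.04082120

Margin of error: E = z* × SE = 1.645 × 0.04082120 = 0.067151

Z-interval: p̂ ± E = 0.506667 ± 0.067151 = (0.439516, 0.573818)

Rounded to 4 decimal places:

(0.4395, 0.5738)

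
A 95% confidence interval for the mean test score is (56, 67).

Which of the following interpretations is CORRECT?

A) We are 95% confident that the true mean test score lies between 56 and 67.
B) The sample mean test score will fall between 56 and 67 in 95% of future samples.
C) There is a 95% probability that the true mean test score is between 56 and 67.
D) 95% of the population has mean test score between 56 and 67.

A confidence interval represents our confidence in the procedure, not a probability statement about the parameter.

Key concept: If we repeated this sampling process many times and computed a 95% CI each time, about 95% of those intervals would contain the true population parameter.

For this specific interval (56, 67):
- Midpoint (point estimate): 61.5
- Margin of error: 5.5

The correct interpretation is the one stating confidence that the true parameter lies in the interval — option A.

A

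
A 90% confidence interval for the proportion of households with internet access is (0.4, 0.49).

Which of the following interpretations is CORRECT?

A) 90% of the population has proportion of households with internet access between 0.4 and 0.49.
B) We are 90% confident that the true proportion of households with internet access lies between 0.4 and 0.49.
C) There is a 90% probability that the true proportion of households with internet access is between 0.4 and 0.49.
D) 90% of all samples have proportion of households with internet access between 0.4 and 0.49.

A confidence interval represents our confidence in the procedure, not a probability statement about the parameter.

Key concept: If we repeated this sampling process many times and computed a 90% CI each time, about 90% of those intervals would contain the true population parameter.

For this specific interval (0.4, 0.49):
- Midpoint (point estimate): 0.445
- Margin of error: 0.045

The correct interpretation is the one stating confidence that the true parameter lies in the interval — option B.

B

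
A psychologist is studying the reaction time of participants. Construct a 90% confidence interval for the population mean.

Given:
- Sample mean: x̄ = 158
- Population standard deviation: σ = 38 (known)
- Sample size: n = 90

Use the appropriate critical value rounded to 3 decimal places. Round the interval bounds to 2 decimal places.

The population standard deviation σ is known, so use a z-interval (standard normal critical value).

For 90% confidence, z* = 1.645 (from standard normal table)

Standard error: SE = σ/√n = 38/√90 = 4.005552

Margin of error: E = z* × SE = 1.645 × 4.005552 = 6.5891

Z-interval: x̄ ± E = 158 ± 6.5891 = (151.4109, 164.5891)

Rounded to 2 decimal places:

(151.41, 164.59)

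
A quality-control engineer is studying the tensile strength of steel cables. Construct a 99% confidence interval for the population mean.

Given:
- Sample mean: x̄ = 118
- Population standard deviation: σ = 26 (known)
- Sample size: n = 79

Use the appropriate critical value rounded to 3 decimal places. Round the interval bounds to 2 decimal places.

The population standard deviation σ is known, so use a z-interval (standard normal critical value).

For 99% confidence, z* = 2.576 (from standard normal table)

Standard error: SE = σ/√n = 26/√79 = 2.925229

Margin of error: E = z* × SE = 2.576 × 2.925229 = 7.5354

Z-interval: x̄ ± E = 118 ± 7.5354 = (110.4646, 125.5354)

Rounded to 2 decimal places:

(110.46, 125.54)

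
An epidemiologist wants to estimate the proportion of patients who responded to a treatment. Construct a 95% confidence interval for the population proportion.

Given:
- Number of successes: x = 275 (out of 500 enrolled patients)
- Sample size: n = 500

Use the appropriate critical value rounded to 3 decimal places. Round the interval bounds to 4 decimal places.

Sample proportion: p̂ = 275/500 = 0.550000

Check conditions for normal approximation:
  np̂ = 275 ≥ 10 ✓
  n(1-p̂) = 225 ≥ 10 ✓

The sample is large enough, so use a z-interval (normal approximation) for the proportion.

For 95% confidence, z* = 1.96 (from standard normal table)

Standard error: SE = √(p̂(1-p̂)/n) = √(0.550000×0.450000/500) = 0.02224860

Margin of error: E = z* × SE = 1.96 × 0.02224860 = 0.043607

Z-interval: p̂ ± E = 0.550000 ± 0.043607 = (0.506393, 0.593607)

Rounded to 4 decimal places:

(0.5064, 0.5936)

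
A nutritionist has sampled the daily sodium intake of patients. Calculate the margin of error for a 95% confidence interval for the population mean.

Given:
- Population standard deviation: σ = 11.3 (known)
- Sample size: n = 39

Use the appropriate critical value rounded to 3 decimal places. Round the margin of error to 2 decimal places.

The population standard deviation σ is known, so use the z-interval margin of error formula.

For 95% confidence, z* = 1.96 (from standard normal table)

Margin of error formula for z-interval: E = z* × σ/√n

E = 1.96 × 11.3/√39
  = 1.96 × 1.809448
  = 3.5465

Rounded to 2 decimal places:

3.55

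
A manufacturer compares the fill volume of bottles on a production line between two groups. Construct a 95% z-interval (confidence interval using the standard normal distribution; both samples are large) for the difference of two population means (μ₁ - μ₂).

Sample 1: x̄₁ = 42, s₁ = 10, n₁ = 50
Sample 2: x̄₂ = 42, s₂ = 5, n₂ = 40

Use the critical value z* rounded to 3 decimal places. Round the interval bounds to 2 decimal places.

Both samples are large (n₁ = 50 ≥ 30, n₂ = 40 ≥ 30), so a z-interval for the difference of means applies.

Point estimate: x̄₁ - x̄₂ = 42 - 42 = 0

Standard error: SE = √(s₁²/n₁ + s₂²/n₂)
= √(10²/50 + 5²/40)
= √(2.000000 + 0.625000)
= 1.620185

For 95% confidence, z* = 1.96 (from standard normal table)
Margin of error: E = z* × SE = 1.96 × 1.620185 = 3.1756

Z-interval: (x̄₁ - x̄₂) ± E = 0 ± 3.1756 = (-3.1756, 3.1756)

Rounded to 2 decimal places:

(-3.18, 3.18)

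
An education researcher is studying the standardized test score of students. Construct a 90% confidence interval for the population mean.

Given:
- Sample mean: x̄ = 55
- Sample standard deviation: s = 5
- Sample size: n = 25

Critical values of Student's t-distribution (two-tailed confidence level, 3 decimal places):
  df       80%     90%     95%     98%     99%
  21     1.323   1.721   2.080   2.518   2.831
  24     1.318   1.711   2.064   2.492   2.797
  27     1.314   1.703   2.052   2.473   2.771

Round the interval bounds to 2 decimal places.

The population standard deviation σ is unknown (only the sample standard deviation s is given), so use a t-interval with df = n - 1 = 25 - 1 = 24.

For 90% confidence with df = 24, t* = 1.711 (from t-table)

Standard error: SE = s/√n = 5/√25 = 1.000000

Margin of error: E = t* × SE = 1.711 × 1.000000 = 1.7110

T-interval: x̄ ± E = 55 ± 1.7110 = (53.2890, 56.7110)

Rounded to 2 decimal places:

(53.29, 56.71)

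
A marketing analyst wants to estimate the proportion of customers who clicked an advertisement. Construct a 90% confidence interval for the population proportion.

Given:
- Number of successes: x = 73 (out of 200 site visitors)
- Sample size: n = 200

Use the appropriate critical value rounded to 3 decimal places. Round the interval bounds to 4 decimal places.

Sample proportion: p̂ = 73/200 = 0.365000

Check conditions for normal approximation:
  np̂ = 73 ≥ 10 ✓
  n(1-p̂) = 127 ≥ 10 ✓

The sample is large enough, so use a z-interval (normal approximation) for the proportion.

For 90% confidence, z* = 1.645 (from standard normal table)

Standard error: SE = √(p̂(1-p̂)/n) = √(0.365000×0.635000/200) = 0.03404225

Margin of error: E = z* × SE = 1.645 × 0.03404225 = 0.056000

Z-interval: p̂ ± E = 0.365000 ± 0.056000 = (0.309000, 0.421000)

Rounded to 4 decimal places:

(0.3090, 0.4210)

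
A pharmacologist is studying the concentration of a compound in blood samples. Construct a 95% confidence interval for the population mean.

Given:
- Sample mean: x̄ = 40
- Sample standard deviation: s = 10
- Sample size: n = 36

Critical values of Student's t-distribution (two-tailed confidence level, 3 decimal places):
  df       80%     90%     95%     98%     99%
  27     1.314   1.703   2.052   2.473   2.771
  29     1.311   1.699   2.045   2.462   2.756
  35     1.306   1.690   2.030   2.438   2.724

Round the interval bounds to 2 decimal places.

The population standard deviation σ is unknown (only the sample standard deviation s is given), so use a t-interval with df = n - 1 = 36 - 1 = 35.

For 95% confidence with df = 35, t* = 2.030 (from t-table)

Standard error: SE = s/√n = 10/√36 = 1.666667

Margin of error: E = t* × SE = 2.030 × 1.666667 = 3.3833

T-interval: x̄ ± E = 40 ± 3.3833 = (36.6167, 43.3833)

Rounded to 2 decimal places:

(36.62, 43.38)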